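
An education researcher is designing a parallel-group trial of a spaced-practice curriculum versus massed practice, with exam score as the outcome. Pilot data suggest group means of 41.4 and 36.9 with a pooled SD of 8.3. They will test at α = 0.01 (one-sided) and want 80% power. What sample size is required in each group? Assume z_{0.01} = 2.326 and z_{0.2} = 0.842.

Cohen's d = |M₁ − M₂| / SD_pooled = |41.4 − 36.9| / 8.3 = 4.5 / 8.3 = 0.542.
For two independent groups with equal n: n = 2·((z_{α} + z_β) / d)².
z_{α} + z_β = 2.326 + 0.842 = 3.168.
n = 2 × (3.168 / 0.542)² = 2 × 5.845² = 2 × 34.16 = 68.3.
Round up to the next whole participant.

n = 69 per group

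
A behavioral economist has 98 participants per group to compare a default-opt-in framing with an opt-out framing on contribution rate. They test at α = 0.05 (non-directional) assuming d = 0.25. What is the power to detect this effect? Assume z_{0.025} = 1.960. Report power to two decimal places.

power ≈ 0.42

For two equal groups, power = Φ(d·√(n/2) − z_{α/2}).
d·√(n/2) = 0.25 × √(98/2) = 0.25 × 7.000 = 1.750.
z_β = 1.750 − 1.960 = -0.210.
Power = Φ(-0.210) = 0.417.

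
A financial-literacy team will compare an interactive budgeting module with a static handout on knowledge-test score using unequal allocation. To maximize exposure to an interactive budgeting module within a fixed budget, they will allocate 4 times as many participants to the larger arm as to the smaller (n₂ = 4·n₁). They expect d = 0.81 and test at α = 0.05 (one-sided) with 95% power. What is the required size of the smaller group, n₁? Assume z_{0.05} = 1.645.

With allocation ratio k = n₂/n₁ = 4, Var(x̄₁−x̄₂) = σ²(1/n₁ + 1/(k·n₁)) = σ²·(k+1)/(k·n₁).
So n₁ = (1 + 1/k)·((z_{α} + z_β)/d)² = 1.250 × (3.290/0.81)².
n₁ = 1.250 × 16.50 = 20.6.
Round up: n₁ = 21, giving n₂ = 4 × 21 = 84.

n₁ = 21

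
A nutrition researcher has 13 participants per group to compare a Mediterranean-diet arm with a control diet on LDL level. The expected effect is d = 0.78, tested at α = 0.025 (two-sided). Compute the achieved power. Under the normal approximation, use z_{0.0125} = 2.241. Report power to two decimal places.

For two equal groups, power = Φ(d·√(n/2) − z_{α/2}).
d·√(n/2) = 0.78 × √(13/2) = 0.78 × 2.550 = 1.989.
z_β = 1.989 − 2.241 = -0.252.
Power = Φ(-0.252) = 0.400.

power ≈ 0.40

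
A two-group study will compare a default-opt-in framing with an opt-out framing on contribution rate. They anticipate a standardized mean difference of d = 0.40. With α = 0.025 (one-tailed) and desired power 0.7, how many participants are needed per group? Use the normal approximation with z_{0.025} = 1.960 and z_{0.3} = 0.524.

n = 78 per group

For two independent groups with equal n: n = 2·((z_{α} + z_β) / d)².
z_{α} + z_β = 1.960 + 0.524 = 2.484.
n = 2 × (2.484 / 0.40)² = 2 × 6.210² = 2 × 38.56 = 77.1.
Round up to the next whole participant.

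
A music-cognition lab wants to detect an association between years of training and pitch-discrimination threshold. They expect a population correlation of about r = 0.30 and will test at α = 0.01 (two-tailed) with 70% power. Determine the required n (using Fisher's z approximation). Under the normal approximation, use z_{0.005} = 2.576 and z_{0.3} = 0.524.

n = 104

Fisher's z: C = ½·ln((1+r)/(1−r)) = ½·ln(1.8571) = 0.3095.
n = ((z_{α/2} + z_β)/C)² + 3.
(2.576 + 0.524) / 0.3095 = 3.100 / 0.3095 = 10.016.
n = 10.016² + 3 = 100.32 + 3 = 103.3.
Round up.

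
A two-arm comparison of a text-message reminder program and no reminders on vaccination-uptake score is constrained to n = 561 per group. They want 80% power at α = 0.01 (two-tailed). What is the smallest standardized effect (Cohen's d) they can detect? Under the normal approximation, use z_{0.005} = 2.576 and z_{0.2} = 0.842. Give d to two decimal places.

d_min ≈ 0.20

For two independent groups of n = 561 each: d_min = (z_{α/2} + z_β)·√(2/n).
z-sum = 2.576 + 0.842 = 3.418.
d_min = 3.418 × √(2/561) = 3.418 × 0.0597 = 0.204.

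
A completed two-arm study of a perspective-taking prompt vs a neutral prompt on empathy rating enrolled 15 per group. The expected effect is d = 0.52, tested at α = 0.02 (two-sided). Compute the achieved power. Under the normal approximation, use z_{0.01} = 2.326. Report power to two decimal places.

For two equal groups, power = Φ(d·√(n/2) − z_{α/2}).
d·√(n/2) = 0.52 × √(15/2) = 0.52 × 2.739 = 1.424.
z_β = 1.424 − 2.326 = -0.902.
Power = Φ(-0.902) = 0.184.

power ≈ 0.18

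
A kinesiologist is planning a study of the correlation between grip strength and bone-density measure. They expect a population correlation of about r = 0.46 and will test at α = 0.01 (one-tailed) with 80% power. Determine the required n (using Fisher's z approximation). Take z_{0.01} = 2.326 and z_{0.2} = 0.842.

n = 44

Fisher's z: C = ½·ln((1+r)/(1−r)) = ½·ln(2.7037) = 0.4973.
n = ((z_{α} + z_β)/C)² + 3.
(2.326 + 0.842) / 0.4973 = 3.168 / 0.4973 = 6.370.
n = 6.370² + 3 = 40.58 + 3 = 43.6.
Round up.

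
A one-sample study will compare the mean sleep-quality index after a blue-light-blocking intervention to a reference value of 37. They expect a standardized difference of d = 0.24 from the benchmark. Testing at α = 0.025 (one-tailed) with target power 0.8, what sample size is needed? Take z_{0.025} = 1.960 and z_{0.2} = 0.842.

n = 137

For a one-sample test: n = ((z_{α} + z_β) / d)².
z_{α} + z_β = 1.960 + 0.842 = 2.802.
n = (2.802 / 0.24)² = 11.675² = 136.31.
Round up.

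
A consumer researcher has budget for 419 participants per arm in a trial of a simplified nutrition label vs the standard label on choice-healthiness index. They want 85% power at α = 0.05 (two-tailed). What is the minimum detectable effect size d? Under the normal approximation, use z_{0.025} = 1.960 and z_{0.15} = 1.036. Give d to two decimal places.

d_min ≈ 0.21

For two independent groups of n = 419 each: d_min = (z_{α/2} + z_β)·√(2/n).
z-sum = 1.960 + 1.036 = 2.996.
d_min = 2.996 × √(2/419) = 2.996 × 0.0691 = 0.207.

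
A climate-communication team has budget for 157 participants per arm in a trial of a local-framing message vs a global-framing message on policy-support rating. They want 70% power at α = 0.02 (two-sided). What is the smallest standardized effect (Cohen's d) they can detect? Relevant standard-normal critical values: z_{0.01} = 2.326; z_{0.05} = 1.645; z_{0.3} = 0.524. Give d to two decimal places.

d_min ≈ 0.32

For two independent groups of n = 157 each: d_min = (z_{α/2} + z_β)·√(2/n).
z-sum = 2.326 + 0.524 = 2.850.
d_min = 2.850 × √(2/157) = 2.850 × 0.1129 = 0.322.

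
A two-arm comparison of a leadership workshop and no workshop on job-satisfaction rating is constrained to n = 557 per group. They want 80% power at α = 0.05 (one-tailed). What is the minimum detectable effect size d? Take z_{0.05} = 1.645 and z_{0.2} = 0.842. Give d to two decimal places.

d_min ≈ 0.15

For two independent groups of n = 557 each: d_min = (z_{α} + z_β)·√(2/n).
z-sum = 1.645 + 0.842 = 2.487.
d_min = 2.487 × √(2/557) = 2.487 × 0.0599 = 0.149.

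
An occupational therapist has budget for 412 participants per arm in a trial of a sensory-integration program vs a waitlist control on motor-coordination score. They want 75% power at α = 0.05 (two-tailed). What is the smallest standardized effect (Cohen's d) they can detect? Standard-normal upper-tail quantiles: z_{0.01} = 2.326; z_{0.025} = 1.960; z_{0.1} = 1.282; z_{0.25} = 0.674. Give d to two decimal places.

For two independent groups of n = 412 each: d_min = (z_{α/2} + z_β)·√(2/n).
z-sum = 1.960 + 0.674 = 2.634.
d_min = 2.634 × √(2/412) = 2.634 × 0.0697 = 0.184.

d_min ≈ 0.18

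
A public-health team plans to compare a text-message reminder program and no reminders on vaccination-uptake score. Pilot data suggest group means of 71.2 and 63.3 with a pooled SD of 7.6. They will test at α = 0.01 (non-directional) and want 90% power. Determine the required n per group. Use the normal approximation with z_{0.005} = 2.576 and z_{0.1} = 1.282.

Cohen's d = |M₁ − M₂| / SD_pooled = |71.2 − 63.3| / 7.6 = 7.9 / 7.6 = 1.039.
For two independent groups with equal n: n = 2·((z_{α/2} + z_β) / d)².
z_{α/2} + z_β = 2.576 + 1.282 = 3.858.
n = 2 × (3.858 / 1.039)² = 2 × 3.713² = 2 × 13.79 = 27.6.
Round up to the next whole participant.

n = 28 per group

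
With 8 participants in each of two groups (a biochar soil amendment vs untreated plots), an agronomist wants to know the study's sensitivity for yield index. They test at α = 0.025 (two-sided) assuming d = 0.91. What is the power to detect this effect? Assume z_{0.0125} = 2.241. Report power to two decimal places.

power ≈ 0.34

For two equal groups, power = Φ(d·√(n/2) − z_{α/2}).
d·√(n/2) = 0.91 × √(8/2) = 0.91 × 2.000 = 1.820.
z_β = 1.820 − 2.241 = -0.421.
Power = Φ(-0.421) = 0.337.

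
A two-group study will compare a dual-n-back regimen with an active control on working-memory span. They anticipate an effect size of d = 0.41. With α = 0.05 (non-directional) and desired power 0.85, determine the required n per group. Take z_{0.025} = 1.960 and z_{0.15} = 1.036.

For two independent groups with equal n: n = 2·((z_{α/2} + z_β) / d)².
z_{α/2} + z_β = 1.960 + 1.036 = 2.996.
n = 2 × (2.996 / 0.41)² = 2 × 7.307² = 2 × 53.40 = 106.8.
Round up to the next whole participant.

n = 107 per group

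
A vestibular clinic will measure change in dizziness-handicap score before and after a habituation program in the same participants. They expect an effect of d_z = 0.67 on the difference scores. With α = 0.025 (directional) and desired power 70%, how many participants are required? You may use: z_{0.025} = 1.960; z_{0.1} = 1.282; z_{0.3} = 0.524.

n = 14 pairs

For a paired (one-sample on differences) test: n = ((z_{α} + z_β) / d)².
z_{α} + z_β = 1.960 + 0.524 = 2.484.
n = (2.484 / 0.67)² = 3.707² = 13.75.
Round up.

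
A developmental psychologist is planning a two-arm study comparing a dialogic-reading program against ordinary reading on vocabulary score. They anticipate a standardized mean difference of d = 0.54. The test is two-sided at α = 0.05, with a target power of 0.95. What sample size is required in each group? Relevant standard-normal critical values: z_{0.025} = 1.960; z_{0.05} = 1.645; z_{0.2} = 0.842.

For two independent groups with equal n: n = 2·((z_{α/2} + z_β) / d)².
z_{α/2} + z_β = 1.960 + 1.645 = 3.605.
n = 2 × (3.605 / 0.54)² = 2 × 6.676² = 2 × 44.57 = 89.1.
Round up to the next whole participant.

n = 90 per group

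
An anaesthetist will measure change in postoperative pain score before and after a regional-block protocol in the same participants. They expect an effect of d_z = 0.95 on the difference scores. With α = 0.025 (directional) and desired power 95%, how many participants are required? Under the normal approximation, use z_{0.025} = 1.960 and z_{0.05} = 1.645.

For a paired (one-sample on differences) test: n = ((z_{α} + z_β) / d)².
z_{α} + z_β = 1.960 + 1.645 = 3.605.
n = (3.605 / 0.95)² = 3.795² = 14.40.
Round up.

n = 15 pairs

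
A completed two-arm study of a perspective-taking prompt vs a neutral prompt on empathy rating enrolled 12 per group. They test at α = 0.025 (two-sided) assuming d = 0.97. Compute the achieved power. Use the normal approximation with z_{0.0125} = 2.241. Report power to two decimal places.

power ≈ 0.55

For two equal groups, power = Φ(d·√(n/2) − z_{α/2}).
d·√(n/2) = 0.97 × √(12/2) = 0.97 × 2.449 = 2.376.
z_β = 2.376 − 2.241 = 0.135.
Power = Φ(0.135) = 0.554.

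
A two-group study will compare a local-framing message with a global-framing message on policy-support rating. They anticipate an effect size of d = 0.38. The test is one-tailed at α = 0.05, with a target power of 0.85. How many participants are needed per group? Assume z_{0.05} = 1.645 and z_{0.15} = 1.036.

For two independent groups with equal n: n = 2·((z_{α} + z_β) / d)².
z_{α} + z_β = 1.645 + 1.036 = 2.681.
n = 2 × (2.681 / 0.38)² = 2 × 7.055² = 2 × 49.78 = 99.6.
Round up to the next whole participant.

n = 100 per group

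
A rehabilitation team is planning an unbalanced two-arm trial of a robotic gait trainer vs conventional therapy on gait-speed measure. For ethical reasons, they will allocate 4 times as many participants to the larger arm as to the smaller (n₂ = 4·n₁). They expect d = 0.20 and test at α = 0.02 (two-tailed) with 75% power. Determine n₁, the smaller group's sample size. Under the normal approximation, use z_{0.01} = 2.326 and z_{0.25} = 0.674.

With allocation ratio k = n₂/n₁ = 4, Var(x̄₁−x̄₂) = σ²(1/n₁ + 1/(k·n₁)) = σ²·(k+1)/(k·n₁).
So n₁ = (1 + 1/k)·((z_{α/2} + z_β)/d)² = 1.250 × (3.000/0.20)².
n₁ = 1.250 × 225.00 = 281.2.
Round up: n₁ = 282, giving n₂ = 4 × 282 = 1128.

n₁ = 282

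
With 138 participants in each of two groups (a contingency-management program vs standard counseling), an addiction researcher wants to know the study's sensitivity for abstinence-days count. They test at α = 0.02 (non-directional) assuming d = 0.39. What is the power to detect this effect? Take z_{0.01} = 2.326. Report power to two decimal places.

For two equal groups, power = Φ(d·√(n/2) − z_{α/2}).
d·√(n/2) = 0.39 × √(138/2) = 0.39 × 8.307 = 3.240.
z_β = 3.240 − 2.326 = 0.914.
Power = Φ(0.914) = 0.820.

power ≈ 0.82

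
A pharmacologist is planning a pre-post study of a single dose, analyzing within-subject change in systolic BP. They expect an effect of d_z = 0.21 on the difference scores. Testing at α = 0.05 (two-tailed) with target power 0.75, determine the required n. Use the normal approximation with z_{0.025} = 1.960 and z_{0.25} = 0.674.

n = 158 pairs

For a paired (one-sample on differences) test: n = ((z_{α/2} + z_β) / d)².
z_{α/2} + z_β = 1.960 + 0.674 = 2.634.
n = (2.634 / 0.21)² = 12.543² = 157.32.
Round up.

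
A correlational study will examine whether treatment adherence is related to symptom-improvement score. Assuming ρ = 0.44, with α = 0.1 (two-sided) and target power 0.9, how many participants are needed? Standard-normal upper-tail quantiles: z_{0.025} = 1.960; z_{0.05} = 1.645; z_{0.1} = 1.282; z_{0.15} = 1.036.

Fisher's z: C = ½·ln((1+r)/(1−r)) = ½·ln(2.5714) = 0.4722.
n = ((z_{α/2} + z_β)/C)² + 3.
(1.645 + 1.282) / 0.4722 = 2.927 / 0.4722 = 6.199.
n = 6.199² + 3 = 38.42 + 3 = 41.4.
Round up.

n = 42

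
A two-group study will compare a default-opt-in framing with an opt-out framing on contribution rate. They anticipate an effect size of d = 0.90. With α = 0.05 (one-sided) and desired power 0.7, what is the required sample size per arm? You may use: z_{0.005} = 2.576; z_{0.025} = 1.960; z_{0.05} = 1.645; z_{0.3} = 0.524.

n = 12 per group

For two independent groups with equal n: n = 2·((z_{α} + z_β) / d)².
z_{α} + z_β = 1.645 + 0.524 = 2.169.
n = 2 × (2.169 / 0.90)² = 2 × 2.410² = 2 × 5.81 = 11.6.
Round up to the next whole participant.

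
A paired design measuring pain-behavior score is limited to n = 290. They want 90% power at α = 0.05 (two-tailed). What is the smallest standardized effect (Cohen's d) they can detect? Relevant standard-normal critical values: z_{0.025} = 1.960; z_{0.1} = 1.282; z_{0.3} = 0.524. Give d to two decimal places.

For a single sample (or paired design) of n = 290: d_min = (z_{α/2} + z_β)/√n.
z-sum = 1.960 + 1.282 = 3.242.
d_min = 3.242 / √290 = 3.242 / 17.029 = 0.190.

d_min ≈ 0.19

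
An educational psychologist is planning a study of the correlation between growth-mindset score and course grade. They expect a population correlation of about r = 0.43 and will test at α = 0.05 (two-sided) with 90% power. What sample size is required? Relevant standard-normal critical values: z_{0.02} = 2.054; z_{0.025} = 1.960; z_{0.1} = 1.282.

Fisher's z: C = ½·ln((1+r)/(1−r)) = ½·ln(2.5088) = 0.4599.
n = ((z_{α/2} + z_β)/C)² + 3.
(1.960 + 1.282) / 0.4599 = 3.242 / 0.4599 = 7.049.
n = 7.049² + 3 = 49.69 + 3 = 52.7.
Round up.

n = 53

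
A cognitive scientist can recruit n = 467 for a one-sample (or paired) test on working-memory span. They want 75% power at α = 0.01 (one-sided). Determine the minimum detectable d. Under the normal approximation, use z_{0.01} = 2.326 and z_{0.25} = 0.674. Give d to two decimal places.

d_min ≈ 0.14

For a single sample (or paired design) of n = 467: d_min = (z_{α} + z_β)/√n.
z-sum = 2.326 + 0.674 = 3.000.
d_min = 3.000 / √467 = 3.000 / 21.610 = 0.139.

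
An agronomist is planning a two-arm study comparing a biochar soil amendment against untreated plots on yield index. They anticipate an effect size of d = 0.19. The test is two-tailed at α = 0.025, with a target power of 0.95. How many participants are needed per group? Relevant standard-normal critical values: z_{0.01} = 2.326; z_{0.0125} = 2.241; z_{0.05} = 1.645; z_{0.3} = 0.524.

n = 837 per group

For two independent groups with equal n: n = 2·((z_{α/2} + z_β) / d)².
z_{α/2} + z_β = 2.241 + 1.645 = 3.886.
n = 2 × (3.886 / 0.19)² = 2 × 20.453² = 2 × 418.31 = 836.6.
Round up to the next whole participant.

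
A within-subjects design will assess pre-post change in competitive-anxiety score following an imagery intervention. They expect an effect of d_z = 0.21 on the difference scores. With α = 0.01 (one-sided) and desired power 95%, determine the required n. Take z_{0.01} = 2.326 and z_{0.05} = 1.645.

For a paired (one-sample on differences) test: n = ((z_{α} + z_β) / d)².
z_{α} + z_β = 2.326 + 1.645 = 3.971.
n = (3.971 / 0.21)² = 18.910² = 357.57.
Round up.

n = 358 pairs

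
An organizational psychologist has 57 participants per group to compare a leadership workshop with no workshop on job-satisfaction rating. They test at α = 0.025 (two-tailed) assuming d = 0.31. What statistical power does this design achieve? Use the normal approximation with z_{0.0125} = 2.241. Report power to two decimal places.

power ≈ 0.28

For two equal groups, power = Φ(d·√(n/2) − z_{α/2}).
d·√(n/2) = 0.31 × √(57/2) = 0.31 × 5.339 = 1.655.
z_β = 1.655 − 2.241 = -0.586.
Power = Φ(-0.586) = 0.279.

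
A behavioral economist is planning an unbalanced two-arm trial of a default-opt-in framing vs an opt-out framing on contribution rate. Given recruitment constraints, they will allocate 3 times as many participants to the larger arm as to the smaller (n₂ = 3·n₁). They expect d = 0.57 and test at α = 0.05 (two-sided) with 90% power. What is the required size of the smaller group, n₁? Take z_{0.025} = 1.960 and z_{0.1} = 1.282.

With allocation ratio k = n₂/n₁ = 3, Var(x̄₁−x̄₂) = σ²(1/n₁ + 1/(k·n₁)) = σ²·(k+1)/(k·n₁).
So n₁ = (1 + 1/k)·((z_{α/2} + z_β)/d)² = 1.333 × (3.242/0.57)².
n₁ = 1.333 × 32.35 = 43.1.
Round up: n₁ = 44, giving n₂ = 3 × 44 = 132.

n₁ = 44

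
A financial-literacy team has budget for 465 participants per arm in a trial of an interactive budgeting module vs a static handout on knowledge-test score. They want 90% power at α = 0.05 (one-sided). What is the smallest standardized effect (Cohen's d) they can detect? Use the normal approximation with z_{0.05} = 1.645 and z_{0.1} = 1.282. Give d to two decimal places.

d_min ≈ 0.19

For two independent groups of n = 465 each: d_min = (z_{α} + z_β)·√(2/n).
z-sum = 1.645 + 1.282 = 2.927.
d_min = 2.927 × √(2/465) = 2.927 × 0.0656 = 0.192.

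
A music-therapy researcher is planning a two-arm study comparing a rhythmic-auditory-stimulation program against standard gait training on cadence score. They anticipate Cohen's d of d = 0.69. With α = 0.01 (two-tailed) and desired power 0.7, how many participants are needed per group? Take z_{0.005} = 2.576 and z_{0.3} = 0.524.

For two independent groups with equal n: n = 2·((z_{α/2} + z_β) / d)².
z_{α/2} + z_β = 2.576 + 0.524 = 3.100.
n = 2 × (3.100 / 0.69)² = 2 × 4.493² = 2 × 20.18 = 40.4.
Round up to the next whole participant.

n = 41 per group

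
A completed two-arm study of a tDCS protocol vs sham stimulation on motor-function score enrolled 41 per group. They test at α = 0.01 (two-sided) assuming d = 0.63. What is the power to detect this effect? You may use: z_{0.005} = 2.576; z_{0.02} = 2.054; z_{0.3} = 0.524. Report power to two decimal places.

For two equal groups, power = Φ(d·√(n/2) − z_{α/2}).
d·√(n/2) = 0.63 × √(41/2) = 0.63 × 4.528 = 2.852.
z_β = 2.852 − 2.576 = 0.276.
Power = Φ(0.276) = 0.609.

power ≈ 0.61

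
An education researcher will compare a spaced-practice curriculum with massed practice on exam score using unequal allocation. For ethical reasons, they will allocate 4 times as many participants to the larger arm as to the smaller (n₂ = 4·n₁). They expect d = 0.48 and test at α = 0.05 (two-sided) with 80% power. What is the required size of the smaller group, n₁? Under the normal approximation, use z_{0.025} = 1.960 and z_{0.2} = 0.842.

n₁ = 43

With allocation ratio k = n₂/n₁ = 4, Var(x̄₁−x̄₂) = σ²(1/n₁ + 1/(k·n₁)) = σ²·(k+1)/(k·n₁).
So n₁ = (1 + 1/k)·((z_{α/2} + z_β)/d)² = 1.250 × (2.802/0.48)².
n₁ = 1.250 × 34.08 = 42.6.
Round up: n₁ = 43, giving n₂ = 4 × 43 = 172.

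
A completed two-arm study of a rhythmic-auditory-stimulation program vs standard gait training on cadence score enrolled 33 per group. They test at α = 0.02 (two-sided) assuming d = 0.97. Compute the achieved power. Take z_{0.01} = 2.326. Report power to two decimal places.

For two equal groups, power = Φ(d·√(n/2) − z_{α/2}).
d·√(n/2) = 0.97 × √(33/2) = 0.97 × 4.062 = 3.940.
z_β = 3.940 − 2.326 = 1.614.
Power = Φ(1.614) = 0.947.

power ≈ 0.95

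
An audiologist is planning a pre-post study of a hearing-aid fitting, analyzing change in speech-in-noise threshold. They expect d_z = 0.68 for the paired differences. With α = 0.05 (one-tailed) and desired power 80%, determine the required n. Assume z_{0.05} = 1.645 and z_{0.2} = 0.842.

For a paired (one-sample on differences) test: n = ((z_{α} + z_β) / d)².
z_{α} + z_β = 1.645 + 0.842 = 2.487.
n = (2.487 / 0.68)² = 3.657² = 13.38.
Round up.

n = 14 pairs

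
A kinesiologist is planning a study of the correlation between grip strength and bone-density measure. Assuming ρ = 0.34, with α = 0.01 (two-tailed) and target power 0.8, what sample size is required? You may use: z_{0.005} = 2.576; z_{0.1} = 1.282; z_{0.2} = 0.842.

Fisher's z: C = ½·ln((1+r)/(1−r)) = ½·ln(2.0303) = 0.3541.
n = ((z_{α/2} + z_β)/C)² + 3.
(2.576 + 0.842) / 0.3541 = 3.418 / 0.3541 = 9.653.
n = 9.653² + 3 = 93.17 + 3 = 96.2.
Round up.

n = 97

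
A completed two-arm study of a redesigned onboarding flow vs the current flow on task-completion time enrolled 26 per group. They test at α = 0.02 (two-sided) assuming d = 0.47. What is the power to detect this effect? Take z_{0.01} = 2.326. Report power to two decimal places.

For two equal groups, power = Φ(d·√(n/2) − z_{α/2}).
d·√(n/2) = 0.47 × √(26/2) = 0.47 × 3.606 = 1.695.
z_β = 1.695 − 2.326 = -0.631.
Power = Φ(-0.631) = 0.264.

power ≈ 0.26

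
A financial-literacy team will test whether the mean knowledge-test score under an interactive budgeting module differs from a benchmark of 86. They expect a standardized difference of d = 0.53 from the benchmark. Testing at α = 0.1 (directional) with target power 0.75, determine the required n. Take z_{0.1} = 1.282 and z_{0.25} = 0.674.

n = 14

For a one-sample test: n = ((z_{α} + z_β) / d)².
z_{α} + z_β = 1.282 + 0.674 = 1.956.
n = (1.956 / 0.53)² = 3.691² = 13.62.
Round up.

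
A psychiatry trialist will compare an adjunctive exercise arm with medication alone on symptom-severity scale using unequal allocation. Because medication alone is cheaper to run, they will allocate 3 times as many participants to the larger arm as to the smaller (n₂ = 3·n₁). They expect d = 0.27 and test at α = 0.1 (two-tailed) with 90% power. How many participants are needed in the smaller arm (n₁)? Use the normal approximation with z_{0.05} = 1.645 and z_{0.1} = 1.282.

n₁ = 157

With allocation ratio k = n₂/n₁ = 3, Var(x̄₁−x̄₂) = σ²(1/n₁ + 1/(k·n₁)) = σ²·(k+1)/(k·n₁).
So n₁ = (1 + 1/k)·((z_{α/2} + z_β)/d)² = 1.333 × (2.927/0.27)².
n₁ = 1.333 × 117.52 = 156.7.
Round up: n₁ = 157, giving n₂ = 3 × 157 = 471.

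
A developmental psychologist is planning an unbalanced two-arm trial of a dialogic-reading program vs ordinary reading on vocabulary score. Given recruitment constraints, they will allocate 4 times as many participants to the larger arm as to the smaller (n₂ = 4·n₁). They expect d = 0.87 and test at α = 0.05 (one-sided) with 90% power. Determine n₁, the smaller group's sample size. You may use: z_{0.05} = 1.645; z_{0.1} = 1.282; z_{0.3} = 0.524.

n₁ = 15

With allocation ratio k = n₂/n₁ = 4, Var(x̄₁−x̄₂) = σ²(1/n₁ + 1/(k·n₁)) = σ²·(k+1)/(k·n₁).
So n₁ = (1 + 1/k)·((z_{α} + z_β)/d)² = 1.250 × (2.927/0.87)².
n₁ = 1.250 × 11.32 = 14.1.
Round up: n₁ = 15, giving n₂ = 4 × 15 = 60.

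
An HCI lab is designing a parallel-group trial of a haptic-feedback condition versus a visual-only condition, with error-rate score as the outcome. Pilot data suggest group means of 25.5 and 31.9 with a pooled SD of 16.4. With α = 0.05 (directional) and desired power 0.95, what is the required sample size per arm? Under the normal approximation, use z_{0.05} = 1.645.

Cohen's d = |M₁ − M₂| / SD_pooled = |25.5 − 31.9| / 16.4 = 6.4 / 16.4 = 0.390.
For two independent groups with equal n: n = 2·((z_{α} + z_β) / d)².
z_{α} + z_β = 1.645 + 1.645 = 3.290.
n = 2 × (3.290 / 0.390)² = 2 × 8.436² = 2 × 71.16 = 142.3.
Round up to the next whole participant.

n = 143 per group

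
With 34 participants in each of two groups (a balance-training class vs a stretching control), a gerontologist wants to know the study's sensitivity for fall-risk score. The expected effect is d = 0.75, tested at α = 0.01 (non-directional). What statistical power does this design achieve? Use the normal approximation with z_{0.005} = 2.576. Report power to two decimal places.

For two equal groups, power = Φ(d·√(n/2) − z_{α/2}).
d·√(n/2) = 0.75 × √(34/2) = 0.75 × 4.123 = 3.092.
z_β = 3.092 − 2.576 = 0.516.
Power = Φ(0.516) = 0.697.

power ≈ 0.70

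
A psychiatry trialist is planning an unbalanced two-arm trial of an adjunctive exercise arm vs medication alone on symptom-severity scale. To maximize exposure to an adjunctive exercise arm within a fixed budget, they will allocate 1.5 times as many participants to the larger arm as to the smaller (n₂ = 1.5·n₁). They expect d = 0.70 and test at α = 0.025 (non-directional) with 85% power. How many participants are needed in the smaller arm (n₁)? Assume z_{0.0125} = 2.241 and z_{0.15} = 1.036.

n₁ = 37

With allocation ratio k = n₂/n₁ = 1.5, Var(x̄₁−x̄₂) = σ²(1/n₁ + 1/(k·n₁)) = σ²·(k+1)/(k·n₁).
So n₁ = (1 + 1/k)·((z_{α/2} + z_β)/d)² = 1.667 × (3.277/0.70)².
n₁ = 1.667 × 21.92 = 36.5.
Round up: n₁ = 37, giving n₂ = ⌈1.5 × 37⌉ = ⌈55.5⌉ = 56.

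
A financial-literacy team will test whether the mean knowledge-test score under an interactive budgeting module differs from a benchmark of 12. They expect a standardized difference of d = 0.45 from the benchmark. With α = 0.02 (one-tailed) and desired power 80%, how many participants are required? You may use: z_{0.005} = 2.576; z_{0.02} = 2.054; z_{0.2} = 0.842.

n = 42

For a one-sample test: n = ((z_{α} + z_β) / d)².
z_{α} + z_β = 2.054 + 0.842 = 2.896.
n = (2.896 / 0.45)² = 6.436² = 41.42.
Round up.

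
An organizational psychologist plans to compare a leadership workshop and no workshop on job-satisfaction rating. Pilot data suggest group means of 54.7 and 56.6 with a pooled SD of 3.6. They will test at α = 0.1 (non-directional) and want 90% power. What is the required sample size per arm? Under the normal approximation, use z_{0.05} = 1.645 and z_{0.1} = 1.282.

Cohen's d = |M₁ − M₂| / SD_pooled = |54.7 − 56.6| / 3.6 = 1.9 / 3.6 = 0.528.
For two independent groups with equal n: n = 2·((z_{α/2} + z_β) / d)².
z_{α/2} + z_β = 1.645 + 1.282 = 2.927.
n = 2 × (2.927 / 0.528)² = 2 × 5.544² = 2 × 30.73 = 61.5.
Round up to the next whole participant.

n = 62 per group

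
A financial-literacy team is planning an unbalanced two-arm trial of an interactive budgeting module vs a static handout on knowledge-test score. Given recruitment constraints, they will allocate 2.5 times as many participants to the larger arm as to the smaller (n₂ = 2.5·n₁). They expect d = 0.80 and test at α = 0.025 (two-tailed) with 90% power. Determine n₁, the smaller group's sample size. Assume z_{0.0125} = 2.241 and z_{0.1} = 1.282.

n₁ = 28

With allocation ratio k = n₂/n₁ = 2.5, Var(x̄₁−x̄₂) = σ²(1/n₁ + 1/(k·n₁)) = σ²·(k+1)/(k·n₁).
So n₁ = (1 + 1/k)·((z_{α/2} + z_β)/d)² = 1.400 × (3.523/0.80)².
n₁ = 1.400 × 19.39 = 27.2.
Round up: n₁ = 28, giving n₂ = 2.5 × 28 = 70.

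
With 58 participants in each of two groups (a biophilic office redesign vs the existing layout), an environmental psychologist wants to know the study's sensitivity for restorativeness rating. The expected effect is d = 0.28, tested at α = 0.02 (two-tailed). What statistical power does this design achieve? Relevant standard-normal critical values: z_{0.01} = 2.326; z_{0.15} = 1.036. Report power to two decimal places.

power ≈ 0.21

For two equal groups, power = Φ(d·√(n/2) − z_{α/2}).
d·√(n/2) = 0.28 × √(58/2) = 0.28 × 5.385 = 1.508.
z_β = 1.508 − 2.326 = -0.818.
Power = Φ(-0.818) = 0.207.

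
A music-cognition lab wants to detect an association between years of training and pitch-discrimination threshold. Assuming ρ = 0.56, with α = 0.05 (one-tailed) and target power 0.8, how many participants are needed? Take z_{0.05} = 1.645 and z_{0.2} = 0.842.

n = 19

Fisher's z: C = ½·ln((1+r)/(1−r)) = ½·ln(3.5455) = 0.6328.
n = ((z_{α} + z_β)/C)² + 3.
(1.645 + 0.842) / 0.6328 = 2.487 / 0.6328 = 3.930.
n = 3.930² + 3 = 15.45 + 3 = 18.4.
Round up.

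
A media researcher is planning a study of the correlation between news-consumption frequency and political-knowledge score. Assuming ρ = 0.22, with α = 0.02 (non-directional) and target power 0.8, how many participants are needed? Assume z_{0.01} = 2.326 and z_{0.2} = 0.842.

Fisher's z: C = ½·ln((1+r)/(1−r)) = ½·ln(1.5641) = 0.2237.
n = ((z_{α/2} + z_β)/C)² + 3.
(2.326 + 0.842) / 0.2237 = 3.168 / 0.2237 = 14.162.
n = 14.162² + 3 = 200.56 + 3 = 203.6.
Round up.

n = 204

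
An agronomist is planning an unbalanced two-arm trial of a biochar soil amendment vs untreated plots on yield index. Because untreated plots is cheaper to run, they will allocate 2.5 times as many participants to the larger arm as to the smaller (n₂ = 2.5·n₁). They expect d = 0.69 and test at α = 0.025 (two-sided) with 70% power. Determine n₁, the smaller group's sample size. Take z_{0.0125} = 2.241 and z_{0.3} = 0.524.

n₁ = 23

With allocation ratio k = n₂/n₁ = 2.5, Var(x̄₁−x̄₂) = σ²(1/n₁ + 1/(k·n₁)) = σ²·(k+1)/(k·n₁).
So n₁ = (1 + 1/k)·((z_{α/2} + z_β)/d)² = 1.400 × (2.765/0.69)².
n₁ = 1.400 × 16.06 = 22.5.
Round up: n₁ = 23, giving n₂ = ⌈2.5 × 23⌉ = ⌈57.5⌉ = 58.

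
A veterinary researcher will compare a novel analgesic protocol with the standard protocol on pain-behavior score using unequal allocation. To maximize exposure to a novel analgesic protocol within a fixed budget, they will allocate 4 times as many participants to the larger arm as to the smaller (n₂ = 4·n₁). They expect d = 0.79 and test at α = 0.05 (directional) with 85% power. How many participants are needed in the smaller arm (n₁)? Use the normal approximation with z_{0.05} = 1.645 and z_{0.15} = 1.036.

n₁ = 15

With allocation ratio k = n₂/n₁ = 4, Var(x̄₁−x̄₂) = σ²(1/n₁ + 1/(k·n₁)) = σ²·(k+1)/(k·n₁).
So n₁ = (1 + 1/k)·((z_{α} + z_β)/d)² = 1.250 × (2.681/0.79)².
n₁ = 1.250 × 11.52 = 14.4.
Round up: n₁ = 15, giving n₂ = 4 × 15 = 60.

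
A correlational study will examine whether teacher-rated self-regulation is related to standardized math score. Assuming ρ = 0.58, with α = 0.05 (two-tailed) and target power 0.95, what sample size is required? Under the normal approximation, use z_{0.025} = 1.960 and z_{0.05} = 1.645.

Fisher's z: C = ½·ln((1+r)/(1−r)) = ½·ln(3.7619) = 0.6625.
n = ((z_{α/2} + z_β)/C)² + 3.
(1.960 + 1.645) / 0.6625 = 3.605 / 0.6625 = 5.442.
n = 5.442² + 3 = 29.61 + 3 = 32.6.
Round up.

n = 33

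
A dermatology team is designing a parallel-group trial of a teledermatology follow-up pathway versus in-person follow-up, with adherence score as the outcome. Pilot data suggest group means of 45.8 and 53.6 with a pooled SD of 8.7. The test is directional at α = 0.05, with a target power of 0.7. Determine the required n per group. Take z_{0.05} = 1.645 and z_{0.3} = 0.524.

n = 12 per group

Cohen's d = |M₁ − M₂| / SD_pooled = |45.8 − 53.6| / 8.7 = 7.8 / 8.7 = 0.897.
For two independent groups with equal n: n = 2·((z_{α} + z_β) / d)².
z_{α} + z_β = 1.645 + 0.524 = 2.169.
n = 2 × (2.169 / 0.897)² = 2 × 2.418² = 2 × 5.85 = 11.7.
Round up to the next whole participant.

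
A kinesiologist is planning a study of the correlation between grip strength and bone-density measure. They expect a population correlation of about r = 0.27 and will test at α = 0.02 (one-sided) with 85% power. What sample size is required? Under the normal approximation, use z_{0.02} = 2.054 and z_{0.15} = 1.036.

Fisher's z: C = ½·ln((1+r)/(1−r)) = ½·ln(1.7397) = 0.2769.
n = ((z_{α} + z_β)/C)² + 3.
(2.054 + 1.036) / 0.2769 = 3.090 / 0.2769 = 11.159.
n = 11.159² + 3 = 124.53 + 3 = 127.5.
Round up.

n = 128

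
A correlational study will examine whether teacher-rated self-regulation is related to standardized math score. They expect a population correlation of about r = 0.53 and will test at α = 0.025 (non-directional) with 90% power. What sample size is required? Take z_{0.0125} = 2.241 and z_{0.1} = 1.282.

Fisher's z: C = ½·ln((1+r)/(1−r)) = ½·ln(3.2553) = 0.5901.
n = ((z_{α/2} + z_β)/C)² + 3.
(2.241 + 1.282) / 0.5901 = 3.523 / 0.5901 = 5.970.
n = 5.970² + 3 = 35.64 + 3 = 38.6.
Round up.

n = 39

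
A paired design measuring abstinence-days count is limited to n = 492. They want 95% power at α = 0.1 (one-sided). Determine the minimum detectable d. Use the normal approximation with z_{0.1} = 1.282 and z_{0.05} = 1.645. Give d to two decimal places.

d_min ≈ 0.13

For a single sample (or paired design) of n = 492: d_min = (z_{α} + z_β)/√n.
z-sum = 1.282 + 1.645 = 2.927.
d_min = 2.927 / √492 = 2.927 / 22.181 = 0.132.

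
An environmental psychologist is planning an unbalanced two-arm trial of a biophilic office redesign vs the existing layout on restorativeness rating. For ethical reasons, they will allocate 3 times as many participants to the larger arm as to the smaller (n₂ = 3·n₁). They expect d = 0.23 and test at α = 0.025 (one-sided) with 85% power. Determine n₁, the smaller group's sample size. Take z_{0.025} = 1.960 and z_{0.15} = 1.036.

With allocation ratio k = n₂/n₁ = 3, Var(x̄₁−x̄₂) = σ²(1/n₁ + 1/(k·n₁)) = σ²·(k+1)/(k·n₁).
So n₁ = (1 + 1/k)·((z_{α} + z_β)/d)² = 1.333 × (2.996/0.23)².
n₁ = 1.333 × 169.68 = 226.2.
Round up: n₁ = 227, giving n₂ = 3 × 227 = 681.

n₁ = 227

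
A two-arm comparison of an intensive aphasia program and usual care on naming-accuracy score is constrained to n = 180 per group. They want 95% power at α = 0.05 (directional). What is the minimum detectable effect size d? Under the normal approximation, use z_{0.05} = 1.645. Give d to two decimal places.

For two independent groups of n = 180 each: d_min = (z_{α} + z_β)·√(2/n).
z-sum = 1.645 + 1.645 = 3.290.
d_min = 3.290 × √(2/180) = 3.290 × 0.1054 = 0.347.

d_min ≈ 0.35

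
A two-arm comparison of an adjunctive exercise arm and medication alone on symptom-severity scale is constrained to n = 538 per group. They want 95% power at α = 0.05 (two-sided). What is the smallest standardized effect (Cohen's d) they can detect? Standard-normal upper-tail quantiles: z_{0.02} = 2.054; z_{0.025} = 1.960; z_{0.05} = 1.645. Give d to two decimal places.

For two independent groups of n = 538 each: d_min = (z_{α/2} + z_β)·√(2/n).
z-sum = 1.960 + 1.645 = 3.605.
d_min = 3.605 × √(2/538) = 3.605 × 0.0610 = 0.220.

d_min ≈ 0.22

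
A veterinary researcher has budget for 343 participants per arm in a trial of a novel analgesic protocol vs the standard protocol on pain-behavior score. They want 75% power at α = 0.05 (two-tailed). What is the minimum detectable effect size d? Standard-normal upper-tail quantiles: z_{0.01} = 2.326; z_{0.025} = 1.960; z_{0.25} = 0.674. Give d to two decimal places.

d_min ≈ 0.20

For two independent groups of n = 343 each: d_min = (z_{α/2} + z_β)·√(2/n).
z-sum = 1.960 + 0.674 = 2.634.
d_min = 2.634 × √(2/343) = 2.634 × 0.0764 = 0.201.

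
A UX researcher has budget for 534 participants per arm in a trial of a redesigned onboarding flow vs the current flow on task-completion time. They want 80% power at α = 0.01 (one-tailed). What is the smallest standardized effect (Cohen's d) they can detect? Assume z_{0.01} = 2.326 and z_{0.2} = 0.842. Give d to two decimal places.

For two independent groups of n = 534 each: d_min = (z_{α} + z_β)·√(2/n).
z-sum = 2.326 + 0.842 = 3.168.
d_min = 3.168 × √(2/534) = 3.168 × 0.0612 = 0.194.

d_min ≈ 0.19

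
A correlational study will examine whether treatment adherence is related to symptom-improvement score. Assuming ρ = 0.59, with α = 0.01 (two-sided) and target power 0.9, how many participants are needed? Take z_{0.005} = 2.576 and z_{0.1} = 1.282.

n = 36

Fisher's z: C = ½·ln((1+r)/(1−r)) = ½·ln(3.8780) = 0.6777.
n = ((z_{α/2} + z_β)/C)² + 3.
(2.576 + 1.282) / 0.6777 = 3.858 / 0.6777 = 5.693.
n = 5.693² + 3 = 32.41 + 3 = 35.4.
Round up.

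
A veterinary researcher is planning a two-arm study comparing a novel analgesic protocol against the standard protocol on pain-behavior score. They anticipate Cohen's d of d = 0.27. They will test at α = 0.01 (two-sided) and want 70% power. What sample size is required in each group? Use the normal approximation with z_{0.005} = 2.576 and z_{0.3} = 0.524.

n = 264 per group

For two independent groups with equal n: n = 2·((z_{α/2} + z_β) / d)².
z_{α/2} + z_β = 2.576 + 0.524 = 3.100.
n = 2 × (3.100 / 0.27)² = 2 × 11.481² = 2 × 131.82 = 263.6.
Round up to the next whole participant.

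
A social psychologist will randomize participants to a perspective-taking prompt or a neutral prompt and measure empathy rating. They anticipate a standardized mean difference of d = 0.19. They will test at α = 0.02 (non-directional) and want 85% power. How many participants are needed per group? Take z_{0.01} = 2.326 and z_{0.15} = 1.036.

For two independent groups with equal n: n = 2·((z_{α/2} + z_β) / d)².
z_{α/2} + z_β = 2.326 + 1.036 = 3.362.
n = 2 × (3.362 / 0.19)² = 2 × 17.695² = 2 × 313.10 = 626.2.
Round up to the next whole participant.

n = 627 per group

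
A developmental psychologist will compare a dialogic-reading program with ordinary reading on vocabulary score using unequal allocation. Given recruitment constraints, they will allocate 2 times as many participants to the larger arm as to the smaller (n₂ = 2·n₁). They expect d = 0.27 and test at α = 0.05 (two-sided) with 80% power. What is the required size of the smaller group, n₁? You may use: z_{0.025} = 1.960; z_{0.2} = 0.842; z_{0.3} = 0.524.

With allocation ratio k = n₂/n₁ = 2, Var(x̄₁−x̄₂) = σ²(1/n₁ + 1/(k·n₁)) = σ²·(k+1)/(k·n₁).
So n₁ = (1 + 1/k)·((z_{α/2} + z_β)/d)² = 1.500 × (2.802/0.27)².
n₁ = 1.500 × 107.70 = 161.5.
Round up: n₁ = 162, giving n₂ = 2 × 162 = 324.

n₁ = 162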